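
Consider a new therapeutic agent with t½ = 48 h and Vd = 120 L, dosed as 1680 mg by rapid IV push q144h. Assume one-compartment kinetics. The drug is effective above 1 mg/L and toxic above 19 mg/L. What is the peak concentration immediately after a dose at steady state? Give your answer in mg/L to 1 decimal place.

16.0 mg/L

τ = 144 h = 3 half-lives, so f = (1/2)^3 = 0.125.
At steady state, R = 1/(1 − 0.125) = 8/7.
Single-dose peak C₀ = D/Vd = 1680/120 = 14 mg/L.
Steady-state peak Cmax,ss = C₀·R = 14 × 8/7 ≈ 16.000 mg/L.
Peak 16.0 mg/L vs MTC 19 mg/L: below toxic threshold.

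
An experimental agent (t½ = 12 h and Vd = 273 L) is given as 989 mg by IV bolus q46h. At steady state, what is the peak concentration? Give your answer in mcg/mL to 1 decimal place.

k = ln2/t½ = ln2/12 ≈ 0.057762 h⁻¹; fraction remaining f = e^(−kτ) = e^(−0.057762×46) ≈ 0.0702.
Accumulation ratio R = 1/(1 − f) ≈ 1/0.9298 ≈ 1.0755.
Single-dose peak C₀ = D/Vd = 989/273 ≈ 3.623 mcg/mL.
Cmax,ss = C₀/(1 − f) ≈ 3.623/0.9298 ≈ 3.897 mcg/mL.

3.9 mcg/mL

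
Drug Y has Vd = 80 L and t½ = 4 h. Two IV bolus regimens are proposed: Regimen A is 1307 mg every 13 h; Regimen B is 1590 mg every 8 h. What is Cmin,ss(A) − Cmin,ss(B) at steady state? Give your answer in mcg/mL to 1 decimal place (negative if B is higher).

Regimen A: f = (1/2)^(13/4) ≈ 0.1051; Cmin,ss = (1307/80)·f/(1−f) ≈ 1.919 mcg/mL.
Regimen B: f = (1/2)^(8/4) ≈ 0.2500; Cmin,ss = (1590/80)·f/(1−f) ≈ 6.625 mcg/mL.
Difference ≈ 1.919 − 6.625 ≈ -4.706 mcg/mL.

-4.7 mcg/mL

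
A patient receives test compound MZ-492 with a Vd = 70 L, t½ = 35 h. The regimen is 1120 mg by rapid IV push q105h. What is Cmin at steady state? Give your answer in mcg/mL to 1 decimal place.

2.3 mcg/mL

τ = 105 h = 3 half-lives, so f = (1/2)^3 = 0.125.
At steady state, R = 1/(1 − 0.125) = 8/7.
Single-dose peak C₀ = D/Vd = 1120/70 = 16 mcg/mL.
Steady-state peak Cmax,ss = C₀·R = 16 × 8/7 ≈ 18.286 mcg/mL.
Steady-state trough Cmin,ss = Cmax,ss·f ≈ 18.286 × 0.125 ≈ 2.286 mcg/mL.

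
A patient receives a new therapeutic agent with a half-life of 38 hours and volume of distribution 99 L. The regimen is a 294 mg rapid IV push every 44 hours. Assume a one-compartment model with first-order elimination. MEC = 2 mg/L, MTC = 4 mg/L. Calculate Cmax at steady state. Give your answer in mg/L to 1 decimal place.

5.4 mg/L

Over one 44-h interval, 44/38 ≈ 1.1579 half-lives elapse, leaving f ≈ 0.4482 of each dose.
At steady state, accumulation factor R = 1/(1 − e^(−kτ)) ≈ 1.8123.
Each bolus raises the concentration by D/Vd = 294/99 ≈ 2.970 mg/L.
Steady-state peak Cmax,ss = C₀·R ≈ 2.970 × 1.8123 ≈ 5.383 mg/L.
Peak 5.4 mg/L vs MTC 4 mg/L: exceeds toxic threshold.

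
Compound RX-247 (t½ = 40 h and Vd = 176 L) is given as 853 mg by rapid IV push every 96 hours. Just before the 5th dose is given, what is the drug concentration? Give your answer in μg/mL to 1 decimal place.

1.1 μg/mL

f = (1/2)^(τ/t½) = (1/2)^(96/40) ≈ 0.1895.
C₀ = D/Vd = 853/176 ≈ 4.847 μg/mL.
Before the 5th dose, 4 doses have been given. Superposition: Cmin = C₀·(f + f² + … + f^4).
≈ 4.847 × (0.1895 + 0.0359 + 0.0068 + 0.0013) ≈ 4.847 × 0.2335 ≈ 1.132 μg/mL.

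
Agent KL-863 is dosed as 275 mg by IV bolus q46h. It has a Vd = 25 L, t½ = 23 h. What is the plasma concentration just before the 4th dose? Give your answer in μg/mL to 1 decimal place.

f = (1/2)^(τ/t½) = (1/2)^(46/23) ≈ 0.2500.
C₀ = D/Vd = 275/25 ≈ 11.000 μg/mL.
Before the 4th dose, 3 doses have been given. Superposition: Cmin = C₀·(f + f² + … + f^3).
≈ 11.000 × (0.2500 + 0.0625 + 0.0156) ≈ 11.000 × 0.3281 ≈ 3.609 μg/mL.

3.6 μg/mL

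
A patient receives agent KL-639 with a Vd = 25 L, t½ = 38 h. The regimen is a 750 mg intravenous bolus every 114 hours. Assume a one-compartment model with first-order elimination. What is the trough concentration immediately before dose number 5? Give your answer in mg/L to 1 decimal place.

4.3 mg/L

f = (1/2)^(τ/t½) = (1/2)^(114/38) ≈ 0.1250.
C₀ = D/Vd = 750/25 ≈ 30.000 mg/L.
Before the 5th dose, 4 doses have been given. Superposition: Cmin = C₀·(f + f² + … + f^4).
≈ 30.000 × (0.1250 + 0.0156 + 0.0020 + 0.0002) ≈ 30.000 × 0.1428 ≈ 4.284 mg/L.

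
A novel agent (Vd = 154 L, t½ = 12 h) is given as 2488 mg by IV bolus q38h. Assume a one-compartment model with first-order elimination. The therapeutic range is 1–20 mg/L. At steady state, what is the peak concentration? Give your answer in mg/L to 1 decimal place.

k = ln2/t½ = ln2/12 ≈ 0.057762 h⁻¹; fraction remaining f = e^(−kτ) = e^(−0.057762×38) ≈ 0.1114.
At steady state, accumulation factor R = 1/(1 − e^(−kτ)) ≈ 1.1254.
Single-dose peak C₀ = D/Vd = 2488/154 ≈ 16.156 mg/L.
Steady-state peak Cmax,ss = C₀·R ≈ 16.156 × 1.1254 ≈ 18.182 mg/L.
Peak 18.2 mg/L vs MTC 20 mg/L: below toxic threshold.

18.2 mg/L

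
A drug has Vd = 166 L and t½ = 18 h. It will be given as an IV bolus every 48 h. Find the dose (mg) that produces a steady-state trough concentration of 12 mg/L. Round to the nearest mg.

10656 mg

τ/t½ = 48/18 ≈ 2.6667, so f = (1/2)^(48/18) ≈ 0.157490.
Cmin,ss = (D/Vd)·f/(1−f), so D = Cmin,ss·Vd·(1−f)/f.
D = 12 × 166 × (1−f)/f ≈ 12 × 166 × 5.34961 ≈ 10656.42 mg.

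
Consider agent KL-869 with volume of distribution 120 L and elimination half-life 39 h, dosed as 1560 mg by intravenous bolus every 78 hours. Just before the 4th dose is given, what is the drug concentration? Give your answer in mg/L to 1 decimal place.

f = (1/2)^(τ/t½) = (1/2)^(78/39) ≈ 0.2500.
C₀ = D/Vd = 1560/120 ≈ 13.000 mg/L.
Before the 4th dose, 3 doses have been given. Superposition: Cmin = C₀·(f + f² + … + f^3).
≈ 13.000 × (0.2500 + 0.0625 + 0.0156) ≈ 13.000 × 0.3281 ≈ 4.265 mg/L.

4.3 mg/L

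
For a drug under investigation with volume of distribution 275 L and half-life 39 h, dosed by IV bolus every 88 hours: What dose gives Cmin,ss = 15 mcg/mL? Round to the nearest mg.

τ/t½ = 88/39 ≈ 2.2564, so f = (1/2)^(88/39) ≈ 0.209292.
Cmin,ss = (D/Vd)·f/(1−f), so D = Cmin,ss·Vd·(1−f)/f.
D = 15 × 275 × (1−f)/f ≈ 15 × 275 × 3.77801 ≈ 15584.29 mg.

15584 mg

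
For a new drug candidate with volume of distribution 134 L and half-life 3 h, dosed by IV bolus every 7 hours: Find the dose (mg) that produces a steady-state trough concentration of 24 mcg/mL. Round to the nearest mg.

12992 mg

τ/t½ = 7/3 ≈ 2.3333, so f = (1/2)^(7/3) ≈ 0.198425.
Cmin,ss = (D/Vd)·f/(1−f), so D = Cmin,ss·Vd·(1−f)/f.
D = 24 × 134 × (1−f)/f ≈ 24 × 134 × 4.03969 ≈ 12991.64 mg.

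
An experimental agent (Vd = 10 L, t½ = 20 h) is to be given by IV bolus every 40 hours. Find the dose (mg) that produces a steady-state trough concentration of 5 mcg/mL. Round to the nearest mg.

150 mg

τ/t½ = 40/20 ≈ 2, so f = (1/2)^(40/20) ≈ 0.250000.
Cmin,ss = (D/Vd)·f/(1−f), so D = Cmin,ss·Vd·(1−f)/f.
D = 5 × 10 × (1−f)/f ≈ 5 × 10 × 3.00000 ≈ 150.00 mg.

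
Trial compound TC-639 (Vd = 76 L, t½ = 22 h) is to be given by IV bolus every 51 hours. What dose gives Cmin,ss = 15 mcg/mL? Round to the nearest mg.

4545 mg

τ/t½ = 51/22 ≈ 2.3182, so f = (1/2)^(51/22) ≈ 0.200520.
Cmin,ss = (D/Vd)·f/(1−f), so D = Cmin,ss·Vd·(1−f)/f.
D = 15 × 76 × (1−f)/f ≈ 15 × 76 × 3.98703 ≈ 4545.21 mg.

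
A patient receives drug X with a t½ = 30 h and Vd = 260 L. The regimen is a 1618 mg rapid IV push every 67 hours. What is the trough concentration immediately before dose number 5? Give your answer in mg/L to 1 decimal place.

f = (1/2)^(τ/t½) = (1/2)^(67/30) ≈ 0.2127.
C₀ = D/Vd = 1618/260 ≈ 6.223 mg/L.
Before the 5th dose, 4 doses have been given. Superposition: Cmin = C₀·(f + f² + … + f^4).
≈ 6.223 × (0.2127 + 0.0452 + 0.0096 + 0.0020) ≈ 6.223 × 0.2695 ≈ 1.677 mg/L.

1.7 mg/L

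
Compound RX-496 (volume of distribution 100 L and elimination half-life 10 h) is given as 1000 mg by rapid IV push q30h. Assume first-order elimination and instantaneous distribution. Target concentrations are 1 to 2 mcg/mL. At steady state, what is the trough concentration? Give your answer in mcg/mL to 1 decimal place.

1.4 mcg/mL

τ = 30 h = 3 half-lives, so f = (1/2)^3 = 0.125.
Accumulation ratio R = 1/(1 − f) = 1/0.875 = 8/7.
Single-dose peak C₀ = D/Vd = 1000/100 = 10 mcg/mL.
Steady-state peak Cmax,ss = C₀·R = 10 × 8/7 ≈ 11.429 mcg/mL.
Steady-state trough Cmin,ss = Cmax,ss·f ≈ 11.429 × 0.125 ≈ 1.429 mcg/mL.
Trough 1.4 mcg/mL vs MEC 1 mcg/mL: adequate.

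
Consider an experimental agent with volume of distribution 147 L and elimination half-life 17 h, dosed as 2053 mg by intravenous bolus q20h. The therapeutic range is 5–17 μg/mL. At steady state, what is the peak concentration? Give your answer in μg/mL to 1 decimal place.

τ/t½ = 20/17 ≈ 1.1765, so fraction remaining f = (1/2)^(20/17) ≈ 0.4424.
At steady state, accumulation factor R = 1/(1 − e^(−kτ)) ≈ 1.7934.
Each bolus raises the concentration by D/Vd = 2053/147 ≈ 13.966 μg/mL.
Steady-state peak Cmax,ss = C₀·R ≈ 13.966 × 1.7934 ≈ 25.047 μg/mL.
Peak 25.0 μg/mL vs MTC 17 μg/mL: exceeds toxic threshold.

25.0 μg/mL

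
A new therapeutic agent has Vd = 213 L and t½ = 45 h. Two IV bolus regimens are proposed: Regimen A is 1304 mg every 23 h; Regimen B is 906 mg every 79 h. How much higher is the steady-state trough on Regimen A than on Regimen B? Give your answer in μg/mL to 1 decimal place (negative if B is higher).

12.6 μg/mL

Regimen A: f = (1/2)^(23/45) ≈ 0.7017; Cmin,ss = (1304/213)·f/(1−f) ≈ 14.401 μg/mL.
Regimen B: f = (1/2)^(79/45) ≈ 0.2962; Cmin,ss = (906/213)·f/(1−f) ≈ 1.790 μg/mL.
Difference ≈ 14.401 − 1.790 ≈ 12.611 μg/mL.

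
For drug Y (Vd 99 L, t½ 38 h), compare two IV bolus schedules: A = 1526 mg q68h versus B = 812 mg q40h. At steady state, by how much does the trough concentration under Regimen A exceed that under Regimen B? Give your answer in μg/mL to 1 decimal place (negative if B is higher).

Regimen A: f = (1/2)^(68/38) ≈ 0.2893; Cmin,ss = (1526/99)·f/(1−f) ≈ 6.275 μg/mL.
Regimen B: f = (1/2)^(40/38) ≈ 0.4821; Cmin,ss = (812/99)·f/(1−f) ≈ 7.635 μg/mL.
Difference ≈ 6.275 − 7.635 ≈ -1.360 μg/mL.

-1.4 μg/mL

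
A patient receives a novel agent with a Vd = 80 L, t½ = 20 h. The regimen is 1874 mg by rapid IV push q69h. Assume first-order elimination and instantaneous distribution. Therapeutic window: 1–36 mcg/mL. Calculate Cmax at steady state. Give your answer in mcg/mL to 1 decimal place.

Over one 69-h interval, 69/20 ≈ 3.45 half-lives elapse, leaving f ≈ 0.0915 of each dose.
Accumulation ratio R = 1/(1 − f) ≈ 1/0.9085 ≈ 1.1007.
Each bolus raises the concentration by D/Vd = 1874/80 ≈ 23.425 mcg/mL.
Steady-state peak Cmax,ss = C₀·R ≈ 23.425 × 1.1007 ≈ 25.784 mcg/mL.
Peak 25.8 mcg/mL vs MTC 36 mcg/mL: below toxic threshold.

25.8 mcg/mL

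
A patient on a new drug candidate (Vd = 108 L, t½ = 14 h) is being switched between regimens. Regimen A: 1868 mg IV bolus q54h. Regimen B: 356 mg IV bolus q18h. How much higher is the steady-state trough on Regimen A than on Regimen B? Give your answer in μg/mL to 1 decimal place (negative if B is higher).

-1.0 μg/mL

Regimen A: f = (1/2)^(54/14) ≈ 0.0690; Cmin,ss = (1868/108)·f/(1−f) ≈ 1.282 μg/mL.
Regimen B: f = (1/2)^(18/14) ≈ 0.4102; Cmin,ss = (356/108)·f/(1−f) ≈ 2.293 μg/mL.
Difference ≈ 1.282 − 2.293 ≈ -1.011 μg/mL.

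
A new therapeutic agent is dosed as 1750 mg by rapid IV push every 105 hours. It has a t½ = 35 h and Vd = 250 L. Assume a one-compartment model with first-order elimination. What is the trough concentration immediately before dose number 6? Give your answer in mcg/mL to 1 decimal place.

1.0 mcg/mL

f = (1/2)^(τ/t½) = (1/2)^(105/35) ≈ 0.1250.
C₀ = D/Vd = 1750/250 ≈ 7.000 mcg/mL.
Before the 6th dose, 5 doses have been given. Superposition: Cmin = C₀·(f + f² + … + f^5).
≈ 7.000 × (0.1250 + 0.0156 + 0.0020 + 0.0002 + 0.0000) ≈ 7.000 × 0.1428 ≈ 1.000 mcg/mL.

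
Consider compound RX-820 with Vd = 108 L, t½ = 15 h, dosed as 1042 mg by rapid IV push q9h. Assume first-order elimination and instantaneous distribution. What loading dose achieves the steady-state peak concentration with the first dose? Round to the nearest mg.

3062 mg

f = (1/2)^(9/15) ≈ 0.659754; accumulation ratio R = 1/(1−f) ≈ 2.93905.
Loading dose to hit Cmax,ss on first dose: D_load = D_maint·R ≈ 1042 × 2.93905 ≈ 3062.49 mg.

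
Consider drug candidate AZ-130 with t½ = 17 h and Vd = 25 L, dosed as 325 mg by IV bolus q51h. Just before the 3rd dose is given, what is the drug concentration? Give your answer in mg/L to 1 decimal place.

f = (1/2)^(τ/t½) = (1/2)^(51/17) ≈ 0.1250.
C₀ = D/Vd = 325/25 ≈ 13.000 mg/L.
Before the 3rd dose, 2 doses have been given. Superposition: Cmin = C₀·(f + f²).
≈ 13.000 × (0.1250 + 0.0156) ≈ 13.000 × 0.1406 ≈ 1.828 mg/L.

1.8 mg/L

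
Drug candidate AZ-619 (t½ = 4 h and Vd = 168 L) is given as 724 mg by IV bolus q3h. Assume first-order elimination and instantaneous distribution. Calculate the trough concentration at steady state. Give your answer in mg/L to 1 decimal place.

6.3 mg/L

Over one 3-h interval, 3/4 ≈ 0.75 half-lives elapse, leaving f ≈ 0.5946 of each dose.
Accumulation ratio R = 1/(1 − f) ≈ 1/0.4054 ≈ 2.4667.
Each bolus raises the concentration by D/Vd = 724/168 ≈ 4.310 mg/L.
Cmax,ss = C₀/(1 − f) ≈ 4.310/0.4054 ≈ 10.631 mg/L.
One interval later, Cmin,ss = Cmax,ss·e^(−kτ) ≈ 10.631 × 0.5946 ≈ 6.321 mg/L.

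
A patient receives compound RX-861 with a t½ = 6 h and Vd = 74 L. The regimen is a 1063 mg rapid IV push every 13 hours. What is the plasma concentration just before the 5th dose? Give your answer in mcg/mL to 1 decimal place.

f = (1/2)^(τ/t½) = (1/2)^(13/6) ≈ 0.2227.
C₀ = D/Vd = 1063/74 ≈ 14.365 mcg/mL.
Before the 5th dose, 4 doses have been given. Superposition: Cmin = C₀·(f + f² + … + f^4).
≈ 14.365 × (0.2227 + 0.0496 + 0.0110 + 0.0025) ≈ 14.365 × 0.2858 ≈ 4.106 mcg/mL.

4.1 mcg/mL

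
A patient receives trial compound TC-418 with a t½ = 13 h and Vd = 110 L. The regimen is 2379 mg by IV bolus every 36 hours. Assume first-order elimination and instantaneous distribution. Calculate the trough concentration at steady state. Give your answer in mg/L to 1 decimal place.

k = ln2/t½ = ln2/13 ≈ 0.053319 h⁻¹; fraction remaining f = e^(−kτ) = e^(−0.053319×36) ≈ 0.1467.
At steady state, accumulation factor R = 1/(1 − e^(−kτ)) ≈ 1.1719.
Single-dose peak C₀ = D/Vd = 2379/110 ≈ 21.627 mg/L.
Cmax,ss = C₀/(1 − f) ≈ 21.627/0.8533 ≈ 25.345 mg/L.
Steady-state trough Cmin,ss = Cmax,ss·f ≈ 25.345 × 0.1467 ≈ 3.718 mg/L.

3.7 mg/L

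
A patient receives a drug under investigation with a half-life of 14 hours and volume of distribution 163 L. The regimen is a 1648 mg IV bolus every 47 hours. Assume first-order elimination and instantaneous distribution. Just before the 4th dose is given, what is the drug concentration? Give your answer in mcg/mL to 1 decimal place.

f = (1/2)^(τ/t½) = (1/2)^(47/14) ≈ 0.0976.
C₀ = D/Vd = 1648/163 ≈ 10.110 mcg/mL.
Before the 4th dose, 3 doses have been given. Superposition: Cmin = C₀·(f + f² + … + f^3).
≈ 10.110 × (0.0976 + 0.0095 + 0.0009) ≈ 10.110 × 0.1080 ≈ 1.092 mcg/mL.

1.1 mcg/mL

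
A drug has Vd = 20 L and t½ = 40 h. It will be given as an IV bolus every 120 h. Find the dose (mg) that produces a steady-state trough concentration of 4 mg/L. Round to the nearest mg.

560 mg

τ/t½ = 120/40 ≈ 3, so f = (1/2)^(120/40) ≈ 0.125000.
Cmin,ss = (D/Vd)·f/(1−f), so D = Cmin,ss·Vd·(1−f)/f.
D = 4 × 20 × (1−f)/f ≈ 4 × 20 × 7.00000 ≈ 560.00 mg.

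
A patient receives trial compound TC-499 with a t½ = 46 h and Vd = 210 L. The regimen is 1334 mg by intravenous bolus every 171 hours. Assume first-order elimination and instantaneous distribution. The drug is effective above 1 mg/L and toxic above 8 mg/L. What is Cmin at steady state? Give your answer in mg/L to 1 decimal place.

0.5 mg/L

τ/t½ = 171/46 ≈ 3.7174, so fraction remaining f = (1/2)^(171/46) ≈ 0.0760.
Each bolus raises the concentration by D/Vd = 1334/210 ≈ 6.352 mg/L.
Steady-state trough Cmin,ss = C₀·f/(1−f) ≈ 6.352 × 0.0760/0.9240 ≈ 0.522 mg/L.
Trough 0.5 mg/L vs MEC 1 mg/L: subtherapeutic.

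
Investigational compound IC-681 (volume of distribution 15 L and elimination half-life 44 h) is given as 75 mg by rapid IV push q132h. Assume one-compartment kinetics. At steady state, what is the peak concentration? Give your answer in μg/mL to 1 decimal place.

The dosing interval is 3 half-lives, so f = 2^(−3) = 0.125.
Accumulation ratio R = 1/(1 − f) = 1/0.875 = 8/7.
Single-dose peak C₀ = D/Vd = 75/15 = 5 μg/mL.
Steady-state peak Cmax,ss = C₀·R = 5 × 8/7 ≈ 5.714 μg/mL.

5.7 μg/mL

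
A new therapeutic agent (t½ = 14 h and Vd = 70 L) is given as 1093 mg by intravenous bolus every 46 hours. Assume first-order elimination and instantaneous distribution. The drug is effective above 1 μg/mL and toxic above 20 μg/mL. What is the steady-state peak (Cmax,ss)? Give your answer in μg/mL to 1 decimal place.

Over one 46-h interval, 46/14 ≈ 3.2857 half-lives elapse, leaving f ≈ 0.1025 of each dose.
Accumulation ratio R = 1/(1 − f) ≈ 1/0.8975 ≈ 1.1142.
Each bolus raises the concentration by D/Vd = 1093/70 ≈ 15.614 μg/mL.
Steady-state peak Cmax,ss = C₀·R ≈ 15.614 × 1.1142 ≈ 17.397 μg/mL.
Peak 17.4 μg/mL vs MTC 20 μg/mL: below toxic threshold.

17.4 μg/mL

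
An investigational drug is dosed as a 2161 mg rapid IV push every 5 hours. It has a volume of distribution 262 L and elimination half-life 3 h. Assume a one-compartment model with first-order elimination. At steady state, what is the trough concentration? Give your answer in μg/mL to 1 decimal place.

3.8 μg/mL

k = ln2/t½ = ln2/3 ≈ 0.231049 h⁻¹; fraction remaining f = e^(−kτ) = e^(−0.231049×5) ≈ 0.3150.
Each bolus raises the concentration by D/Vd = 2161/262 ≈ 8.248 μg/mL.
Steady-state trough Cmin,ss = C₀·f/(1−f) ≈ 8.248 × 0.3150/0.6850 ≈ 3.793 μg/mL.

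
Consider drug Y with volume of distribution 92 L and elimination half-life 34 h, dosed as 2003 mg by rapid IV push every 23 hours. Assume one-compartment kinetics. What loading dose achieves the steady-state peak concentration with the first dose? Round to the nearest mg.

5351 mg

f = (1/2)^(23/34) ≈ 0.625694; accumulation ratio R = 1/(1−f) ≈ 2.67161.
Loading dose to hit Cmax,ss on first dose: D_load = D_maint·R ≈ 2003 × 2.67161 ≈ 5351.23 mg.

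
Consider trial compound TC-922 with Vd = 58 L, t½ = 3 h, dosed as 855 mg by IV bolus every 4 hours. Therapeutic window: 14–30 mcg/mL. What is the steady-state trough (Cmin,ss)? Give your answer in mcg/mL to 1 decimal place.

9.7 mcg/mL

τ/t½ = 4/3 ≈ 1.3333, so fraction remaining f = (1/2)^(4/3) ≈ 0.3969.
Single-dose peak C₀ = D/Vd = 855/58 ≈ 14.741 mcg/mL.
Steady-state trough Cmin,ss = C₀·f/(1−f) ≈ 14.741 × 0.3969/0.6031 ≈ 9.701 mcg/mL.
Trough 9.7 mcg/mL vs MEC 14 mcg/mL: subtherapeutic.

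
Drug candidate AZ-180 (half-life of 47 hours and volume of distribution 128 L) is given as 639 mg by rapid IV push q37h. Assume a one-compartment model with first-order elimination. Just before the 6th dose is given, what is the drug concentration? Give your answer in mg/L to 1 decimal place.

6.4 mg/L

f = (1/2)^(τ/t½) = (1/2)^(37/47) ≈ 0.5795.
C₀ = D/Vd = 639/128 ≈ 4.992 mg/L.
Before the 6th dose, 5 doses have been given. Superposition: Cmin = C₀·(f + f² + … + f^5).
≈ 4.992 × (0.5795 + 0.3358 + 0.1946 + 0.1128 + 0.0654) ≈ 4.992 × 1.2881 ≈ 6.430 mg/L.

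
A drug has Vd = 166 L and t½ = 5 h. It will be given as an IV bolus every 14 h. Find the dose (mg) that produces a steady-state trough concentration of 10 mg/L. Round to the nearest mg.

9901 mg

τ/t½ = 14/5 ≈ 2.8, so f = (1/2)^(14/5) ≈ 0.143587.
Cmin,ss = (D/Vd)·f/(1−f), so D = Cmin,ss·Vd·(1−f)/f.
D = 10 × 166 × (1−f)/f ≈ 10 × 166 × 5.96442 ≈ 9900.94 mg.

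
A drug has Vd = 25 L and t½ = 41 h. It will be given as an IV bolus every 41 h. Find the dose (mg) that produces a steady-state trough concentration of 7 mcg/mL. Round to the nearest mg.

175 mg

τ/t½ = 41/41 ≈ 1, so f = (1/2)^(41/41) ≈ 0.500000.
Cmin,ss = (D/Vd)·f/(1−f), so D = Cmin,ss·Vd·(1−f)/f.
D = 7 × 25 × (1−f)/f ≈ 7 × 25 × 1.00000 ≈ 175.00 mg.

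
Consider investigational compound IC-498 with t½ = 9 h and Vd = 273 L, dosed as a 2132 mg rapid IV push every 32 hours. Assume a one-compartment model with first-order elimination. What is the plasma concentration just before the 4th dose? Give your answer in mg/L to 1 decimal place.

0.7 mg/L

f = (1/2)^(τ/t½) = (1/2)^(32/9) ≈ 0.0850.
C₀ = D/Vd = 2132/273 ≈ 7.810 mg/L.
Before the 4th dose, 3 doses have been given. Superposition: Cmin = C₀·(f + f² + … + f^3).
≈ 7.810 × (0.0850 + 0.0072 + 0.0006) ≈ 7.810 × 0.0928 ≈ 0.725 mg/L.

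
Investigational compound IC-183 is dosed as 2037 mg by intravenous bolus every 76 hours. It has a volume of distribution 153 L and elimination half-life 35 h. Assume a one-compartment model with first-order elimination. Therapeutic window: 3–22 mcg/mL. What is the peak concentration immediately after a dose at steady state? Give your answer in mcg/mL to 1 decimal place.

k = ln2/t½ = ln2/35 ≈ 0.019804 h⁻¹; fraction remaining f = e^(−kτ) = e^(−0.019804×76) ≈ 0.2220.
At steady state, accumulation factor R = 1/(1 − e^(−kτ)) ≈ 1.2853.
Single-dose peak C₀ = D/Vd = 2037/153 ≈ 13.314 mcg/mL.
Steady-state peak Cmax,ss = C₀·R ≈ 13.314 × 1.2853 ≈ 17.112 mcg/mL.
Peak 17.1 mcg/mL vs MTC 22 mcg/mL: below toxic threshold.

17.1 mcg/mL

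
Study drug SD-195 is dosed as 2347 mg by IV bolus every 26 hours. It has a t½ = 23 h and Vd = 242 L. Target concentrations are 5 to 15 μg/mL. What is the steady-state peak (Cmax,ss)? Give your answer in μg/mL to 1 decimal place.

17.9 μg/mL

τ/t½ = 26/23 ≈ 1.1304, so fraction remaining f = (1/2)^(26/23) ≈ 0.4568.
At steady state, accumulation factor R = 1/(1 − e^(−kτ)) ≈ 1.8409.
Single-dose peak C₀ = D/Vd = 2347/242 ≈ 9.698 μg/mL.
Steady-state peak Cmax,ss = C₀·R ≈ 9.698 × 1.8409 ≈ 17.853 μg/mL.
Peak 17.9 μg/mL vs MTC 15 μg/mL: exceeds toxic threshold.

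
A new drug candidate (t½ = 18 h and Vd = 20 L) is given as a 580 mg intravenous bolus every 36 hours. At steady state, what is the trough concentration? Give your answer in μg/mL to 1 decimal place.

τ = 36 h = 2 half-lives, so f = (1/2)^2 = 0.25.
At steady state, R = 1/(1 − 0.25) = 4/3.
Single-dose peak C₀ = D/Vd = 580/20 = 29 μg/mL.
Steady-state peak Cmax,ss = C₀·R = 29 × 4/3 ≈ 38.667 μg/mL.
Steady-state trough Cmin,ss = Cmax,ss·f ≈ 38.667 × 0.25 ≈ 9.667 μg/mL.

9.7 μg/mL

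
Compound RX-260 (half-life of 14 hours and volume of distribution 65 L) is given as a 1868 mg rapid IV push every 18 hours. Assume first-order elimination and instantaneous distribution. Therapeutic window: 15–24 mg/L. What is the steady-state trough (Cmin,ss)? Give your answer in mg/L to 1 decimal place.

20.0 mg/L

τ/t½ = 18/14 ≈ 1.2857, so fraction remaining f = (1/2)^(18/14) ≈ 0.4102.
Each bolus raises the concentration by D/Vd = 1868/65 ≈ 28.738 mg/L.
Steady-state trough Cmin,ss = C₀·f/(1−f) ≈ 28.738 × 0.4102/0.5898 ≈ 19.987 mg/L.
Trough 20.0 mg/L vs MEC 15 mg/L: adequate.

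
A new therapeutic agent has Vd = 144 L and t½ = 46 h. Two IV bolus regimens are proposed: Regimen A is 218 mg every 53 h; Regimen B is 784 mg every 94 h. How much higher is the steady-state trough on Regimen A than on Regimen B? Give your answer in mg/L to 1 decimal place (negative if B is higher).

-0.5 mg/L

Regimen A: f = (1/2)^(53/46) ≈ 0.4499; Cmin,ss = (218/144)·f/(1−f) ≈ 1.238 mg/L.
Regimen B: f = (1/2)^(94/46) ≈ 0.2426; Cmin,ss = (784/144)·f/(1−f) ≈ 1.744 mg/L.
Difference ≈ 1.238 − 1.744 ≈ -0.506 mg/L.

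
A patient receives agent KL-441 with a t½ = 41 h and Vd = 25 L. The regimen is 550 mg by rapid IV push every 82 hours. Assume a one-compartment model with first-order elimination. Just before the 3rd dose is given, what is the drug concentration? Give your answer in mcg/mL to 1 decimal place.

f = (1/2)^(τ/t½) = (1/2)^(82/41) ≈ 0.2500.
C₀ = D/Vd = 550/25 ≈ 22.000 mcg/mL.
Before the 3rd dose, 2 doses have been given. Superposition: Cmin = C₀·(f + f²).
≈ 22.000 × (0.2500 + 0.0625) ≈ 22.000 × 0.3125 ≈ 6.875 mcg/mL.

6.9 mcg/mL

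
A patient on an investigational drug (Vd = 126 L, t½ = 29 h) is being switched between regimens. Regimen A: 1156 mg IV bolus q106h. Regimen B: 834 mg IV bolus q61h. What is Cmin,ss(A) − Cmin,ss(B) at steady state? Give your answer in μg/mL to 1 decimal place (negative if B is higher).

-1.2 μg/mL

Regimen A: f = (1/2)^(106/29) ≈ 0.0794; Cmin,ss = (1156/126)·f/(1−f) ≈ 0.791 μg/mL.
Regimen B: f = (1/2)^(61/29) ≈ 0.2327; Cmin,ss = (834/126)·f/(1−f) ≈ 2.007 μg/mL.
Difference ≈ 0.791 − 2.007 ≈ -1.216 μg/mL.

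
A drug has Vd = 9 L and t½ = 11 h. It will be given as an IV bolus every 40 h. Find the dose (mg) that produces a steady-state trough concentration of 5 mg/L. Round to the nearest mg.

515 mg

τ/t½ = 40/11 ≈ 3.6364, so f = (1/2)^(40/11) ≈ 0.080417.
Cmin,ss = (D/Vd)·f/(1−f), so D = Cmin,ss·Vd·(1−f)/f.
D = 5 × 9 × (1−f)/f ≈ 5 × 9 × 11.43518 ≈ 514.58 mg.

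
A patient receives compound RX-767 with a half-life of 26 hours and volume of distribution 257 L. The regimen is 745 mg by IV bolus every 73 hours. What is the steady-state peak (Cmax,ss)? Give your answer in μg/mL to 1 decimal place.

Over one 73-h interval, 73/26 ≈ 2.8077 half-lives elapse, leaving f ≈ 0.1428 of each dose.
At steady state, accumulation factor R = 1/(1 − e^(−kτ)) ≈ 1.1666.
Single-dose peak C₀ = D/Vd = 745/257 ≈ 2.899 μg/mL.
Steady-state peak Cmax,ss = C₀·R ≈ 2.899 × 1.1666 ≈ 3.382 μg/mL.

3.4 μg/mL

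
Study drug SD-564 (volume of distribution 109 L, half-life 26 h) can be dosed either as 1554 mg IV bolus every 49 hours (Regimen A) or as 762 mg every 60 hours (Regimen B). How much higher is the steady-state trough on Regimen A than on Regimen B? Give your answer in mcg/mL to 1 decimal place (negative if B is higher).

3.5 mcg/mL

Regimen A: f = (1/2)^(49/26) ≈ 0.2708; Cmin,ss = (1554/109)·f/(1−f) ≈ 5.295 mcg/mL.
Regimen B: f = (1/2)^(60/26) ≈ 0.2020; Cmin,ss = (762/109)·f/(1−f) ≈ 1.770 mcg/mL.
Difference ≈ 5.295 − 1.770 ≈ 3.525 mcg/mL.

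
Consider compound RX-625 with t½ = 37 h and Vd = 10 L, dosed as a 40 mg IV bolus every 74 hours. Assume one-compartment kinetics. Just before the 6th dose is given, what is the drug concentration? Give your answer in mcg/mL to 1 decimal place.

1.3 mcg/mL

f = (1/2)^(τ/t½) = (1/2)^(74/37) ≈ 0.2500.
C₀ = D/Vd = 40/10 ≈ 4.000 mcg/mL.
Before the 6th dose, 5 doses have been given. Superposition: Cmin = C₀·(f + f² + … + f^5).
≈ 4.000 × (0.2500 + 0.0625 + 0.0156 + 0.0039 + 0.0010) ≈ 4.000 × 0.3330 ≈ 1.332 mcg/mL.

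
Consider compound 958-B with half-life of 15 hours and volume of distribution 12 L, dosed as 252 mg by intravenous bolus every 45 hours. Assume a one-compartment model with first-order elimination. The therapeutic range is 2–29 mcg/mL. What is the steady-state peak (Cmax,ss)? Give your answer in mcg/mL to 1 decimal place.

The dosing interval is 3 half-lives, so f = 2^(−3) = 0.125.
At steady state, R = 1/(1 − 0.125) = 8/7.
Single-dose peak C₀ = D/Vd = 252/12 = 21 mcg/mL.
Steady-state peak Cmax,ss = C₀·R = 21 × 8/7 ≈ 24.000 mcg/mL.
Peak 24.0 mcg/mL vs MTC 29 mcg/mL: below toxic threshold.

24.0 mcg/mL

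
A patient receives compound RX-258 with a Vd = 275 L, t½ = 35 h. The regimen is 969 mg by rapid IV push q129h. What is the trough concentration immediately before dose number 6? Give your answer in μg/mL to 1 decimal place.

0.3 μg/mL

f = (1/2)^(τ/t½) = (1/2)^(129/35) ≈ 0.0777.
C₀ = D/Vd = 969/275 ≈ 3.524 μg/mL.
Before the 6th dose, 5 doses have been given. Superposition: Cmin = C₀·(f + f² + … + f^5).
≈ 3.524 × (0.0777 + 0.0060 + 0.0005 + 0.0000 + 0.0000) ≈ 3.524 × 0.0842 ≈ 0.297 μg/mL.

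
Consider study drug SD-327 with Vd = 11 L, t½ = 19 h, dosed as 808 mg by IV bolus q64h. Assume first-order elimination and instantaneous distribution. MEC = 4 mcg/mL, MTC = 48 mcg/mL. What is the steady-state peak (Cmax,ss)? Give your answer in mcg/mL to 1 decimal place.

Over one 64-h interval, 64/19 ≈ 3.3684 half-lives elapse, leaving f ≈ 0.0968 of each dose.
At steady state, accumulation factor R = 1/(1 − e^(−kτ)) ≈ 1.1072.
Single-dose peak C₀ = D/Vd = 808/11 ≈ 73.455 mcg/mL.
Steady-state peak Cmax,ss = C₀·R ≈ 73.455 × 1.1072 ≈ 81.329 mcg/mL.
Peak 81.3 mcg/mL vs MTC 48 mcg/mL: exceeds toxic threshold.

81.3 mcg/mL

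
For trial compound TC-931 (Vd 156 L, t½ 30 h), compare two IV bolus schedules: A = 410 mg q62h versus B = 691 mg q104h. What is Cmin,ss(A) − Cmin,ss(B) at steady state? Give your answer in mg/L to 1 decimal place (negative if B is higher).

Regimen A: f = (1/2)^(62/30) ≈ 0.2387; Cmin,ss = (410/156)·f/(1−f) ≈ 0.824 mg/L.
Regimen B: f = (1/2)^(104/30) ≈ 0.0905; Cmin,ss = (691/156)·f/(1−f) ≈ 0.441 mg/L.
Difference ≈ 0.824 − 0.441 ≈ 0.383 mg/L.

0.4 mg/L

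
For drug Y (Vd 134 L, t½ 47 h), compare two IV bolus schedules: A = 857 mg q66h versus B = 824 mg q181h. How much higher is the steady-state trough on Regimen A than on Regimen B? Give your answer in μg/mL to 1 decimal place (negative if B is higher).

Regimen A: f = (1/2)^(66/47) ≈ 0.3778; Cmin,ss = (857/134)·f/(1−f) ≈ 3.883 μg/mL.
Regimen B: f = (1/2)^(181/47) ≈ 0.0693; Cmin,ss = (824/134)·f/(1−f) ≈ 0.458 μg/mL.
Difference ≈ 3.883 − 0.458 ≈ 3.425 μg/mL.

3.4 μg/mL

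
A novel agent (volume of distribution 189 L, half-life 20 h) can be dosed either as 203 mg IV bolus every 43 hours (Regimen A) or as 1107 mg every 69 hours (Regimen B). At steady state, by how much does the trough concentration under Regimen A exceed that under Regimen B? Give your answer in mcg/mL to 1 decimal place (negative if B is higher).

-0.3 mcg/mL

Regimen A: f = (1/2)^(43/20) ≈ 0.2253; Cmin,ss = (203/189)·f/(1−f) ≈ 0.312 mcg/mL.
Regimen B: f = (1/2)^(69/20) ≈ 0.0915; Cmin,ss = (1107/189)·f/(1−f) ≈ 0.590 mcg/mL.
Difference ≈ 0.312 − 0.590 ≈ -0.278 mcg/mL.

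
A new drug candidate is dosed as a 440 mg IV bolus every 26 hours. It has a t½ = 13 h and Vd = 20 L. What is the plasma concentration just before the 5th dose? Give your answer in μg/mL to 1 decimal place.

f = (1/2)^(τ/t½) = (1/2)^(26/13) ≈ 0.2500.
C₀ = D/Vd = 440/20 ≈ 22.000 μg/mL.
Before the 5th dose, 4 doses have been given. Superposition: Cmin = C₀·(f + f² + … + f^4).
≈ 22.000 × (0.2500 + 0.0625 + 0.0156 + 0.0039) ≈ 22.000 × 0.3320 ≈ 7.304 μg/mL.

7.3 μg/mL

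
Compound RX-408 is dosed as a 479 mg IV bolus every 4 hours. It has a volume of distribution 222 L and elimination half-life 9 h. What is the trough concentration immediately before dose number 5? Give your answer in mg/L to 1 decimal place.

4.2 mg/L

f = (1/2)^(τ/t½) = (1/2)^(4/9) ≈ 0.7349.
C₀ = D/Vd = 479/222 ≈ 2.158 mg/L.
Before the 5th dose, 4 doses have been given. Superposition: Cmin = C₀·(f + f² + … + f^4).
≈ 2.158 × (0.7349 + 0.5401 + 0.3969 + 0.2917) ≈ 2.158 × 1.9636 ≈ 4.237 mg/L.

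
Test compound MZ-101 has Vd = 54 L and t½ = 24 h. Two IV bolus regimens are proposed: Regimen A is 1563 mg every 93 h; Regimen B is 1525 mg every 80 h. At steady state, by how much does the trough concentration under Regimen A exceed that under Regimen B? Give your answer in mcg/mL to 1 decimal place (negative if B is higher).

-1.0 mcg/mL

Regimen A: f = (1/2)^(93/24) ≈ 0.0682; Cmin,ss = (1563/54)·f/(1−f) ≈ 2.118 mcg/mL.
Regimen B: f = (1/2)^(80/24) ≈ 0.0992; Cmin,ss = (1525/54)·f/(1−f) ≈ 3.110 mcg/mL.
Difference ≈ 2.118 − 3.110 ≈ -0.992 mcg/mL.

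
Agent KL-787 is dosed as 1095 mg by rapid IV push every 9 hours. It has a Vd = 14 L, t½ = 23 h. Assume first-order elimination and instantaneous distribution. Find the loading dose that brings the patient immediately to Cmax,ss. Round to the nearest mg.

f = (1/2)^(9/23) ≈ 0.762440; accumulation ratio R = 1/(1−f) ≈ 4.20946.
Loading dose to hit Cmax,ss on first dose: D_load = D_maint·R ≈ 1095 × 4.20946 ≈ 4609.36 mg.

4609 mg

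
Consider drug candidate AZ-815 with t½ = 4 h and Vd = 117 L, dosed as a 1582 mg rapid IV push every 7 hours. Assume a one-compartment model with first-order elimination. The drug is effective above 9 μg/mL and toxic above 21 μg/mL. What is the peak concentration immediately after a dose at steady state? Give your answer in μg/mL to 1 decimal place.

19.2 μg/mL

k = ln2/t½ = ln2/4 ≈ 0.173287 h⁻¹; fraction remaining f = e^(−kτ) = e^(−0.173287×7) ≈ 0.2973.
Accumulation ratio R = 1/(1 − f) ≈ 1/0.7027 ≈ 1.4231.
Single-dose peak C₀ = D/Vd = 1582/117 ≈ 13.521 μg/mL.
Cmax,ss = C₀/(1 − f) ≈ 13.521/0.7027 ≈ 19.241 μg/mL.
Peak 19.2 μg/mL vs MTC 21 μg/mL: below toxic threshold.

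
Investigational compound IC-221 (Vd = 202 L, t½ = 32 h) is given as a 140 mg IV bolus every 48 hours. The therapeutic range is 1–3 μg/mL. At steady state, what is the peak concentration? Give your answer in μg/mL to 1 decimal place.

Over one 48-h interval, 48/32 ≈ 1.5 half-lives elapse, leaving f ≈ 0.3536 of each dose.
At steady state, accumulation factor R = 1/(1 − e^(−kτ)) ≈ 1.5470.
Each bolus raises the concentration by D/Vd = 140/202 ≈ 0.693 μg/mL.
Steady-state peak Cmax,ss = C₀·R ≈ 0.693 × 1.5470 ≈ 1.072 μg/mL.
Peak 1.1 μg/mL vs MTC 3 μg/mL: below toxic threshold.

1.1 μg/mL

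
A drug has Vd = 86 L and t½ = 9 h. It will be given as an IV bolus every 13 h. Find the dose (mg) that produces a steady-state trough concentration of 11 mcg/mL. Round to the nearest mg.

τ/t½ = 13/9 ≈ 1.4444, so f = (1/2)^(13/9) ≈ 0.367434.
Cmin,ss = (D/Vd)·f/(1−f), so D = Cmin,ss·Vd·(1−f)/f.
D = 11 × 86 × (1−f)/f ≈ 11 × 86 × 1.72158 ≈ 1628.61 mg.

1629 mg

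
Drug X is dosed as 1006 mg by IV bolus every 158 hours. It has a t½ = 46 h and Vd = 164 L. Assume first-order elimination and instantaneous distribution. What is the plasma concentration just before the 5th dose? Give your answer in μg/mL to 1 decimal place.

0.6 μg/mL

f = (1/2)^(τ/t½) = (1/2)^(158/46) ≈ 0.0925.
C₀ = D/Vd = 1006/164 ≈ 6.134 μg/mL.
Before the 5th dose, 4 doses have been given. Superposition: Cmin = C₀·(f + f² + … + f^4).
≈ 6.134 × (0.0925 + 0.0086 + 0.0008 + 0.0001) ≈ 6.134 × 0.1020 ≈ 0.626 μg/mL.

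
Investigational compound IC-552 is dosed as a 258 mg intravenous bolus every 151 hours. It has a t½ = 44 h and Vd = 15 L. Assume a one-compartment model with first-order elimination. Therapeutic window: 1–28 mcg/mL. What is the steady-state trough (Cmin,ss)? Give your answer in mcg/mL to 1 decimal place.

k = ln2/t½ = ln2/44 ≈ 0.015753 h⁻¹; fraction remaining f = e^(−kτ) = e^(−0.015753×151) ≈ 0.0927.
Accumulation ratio R = 1/(1 − f) ≈ 1/0.9073 ≈ 1.1022.
Single-dose peak C₀ = D/Vd = 258/15 ≈ 17.200 mcg/mL.
Steady-state peak Cmax,ss = C₀·R ≈ 17.200 × 1.1022 ≈ 18.958 mcg/mL.
One interval later, Cmin,ss = Cmax,ss·e^(−kτ) ≈ 18.958 × 0.0927 ≈ 1.757 mcg/mL.
Trough 1.8 mcg/mL vs MEC 1 mcg/mL: adequate.

1.8 mcg/mL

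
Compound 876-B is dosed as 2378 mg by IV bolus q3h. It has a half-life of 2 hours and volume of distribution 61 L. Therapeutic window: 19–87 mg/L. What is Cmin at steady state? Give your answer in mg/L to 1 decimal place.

21.3 mg/L

τ/t½ = 3/2 ≈ 1.5, so fraction remaining f = (1/2)^(3/2) ≈ 0.3536.
Accumulation ratio R = 1/(1 − f) ≈ 1/0.6464 ≈ 1.5470.
Each bolus raises the concentration by D/Vd = 2378/61 ≈ 38.984 mg/L.
Steady-state peak Cmax,ss = C₀·R ≈ 38.984 × 1.5470 ≈ 60.308 mg/L.
One interval later, Cmin,ss = Cmax,ss·e^(−kτ) ≈ 60.308 × 0.3536 ≈ 21.325 mg/L.
Trough 21.3 mg/L vs MEC 19 mg/L: adequate.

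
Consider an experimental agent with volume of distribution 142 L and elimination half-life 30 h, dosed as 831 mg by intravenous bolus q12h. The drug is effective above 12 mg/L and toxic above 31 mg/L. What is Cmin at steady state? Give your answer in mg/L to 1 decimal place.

τ/t½ = 12/30 ≈ 0.4, so fraction remaining f = (1/2)^(12/30) ≈ 0.7579.
Accumulation ratio R = 1/(1 − f) ≈ 1/0.2421 ≈ 4.1305.
Each bolus raises the concentration by D/Vd = 831/142 ≈ 5.852 mg/L.
Cmax,ss = C₀/(1 − f) ≈ 5.852/0.2421 ≈ 24.172 mg/L.
One interval later, Cmin,ss = Cmax,ss·e^(−kτ) ≈ 24.172 × 0.7579 ≈ 18.320 mg/L.
Trough 18.3 mg/L vs MEC 12 mg/L: adequate.

18.3 mg/L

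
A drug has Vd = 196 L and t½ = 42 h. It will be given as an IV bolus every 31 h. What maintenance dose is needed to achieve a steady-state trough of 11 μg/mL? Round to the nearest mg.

τ/t½ = 31/42 ≈ 0.7381, so f = (1/2)^(31/42) ≈ 0.599530.
Cmin,ss = (D/Vd)·f/(1−f), so D = Cmin,ss·Vd·(1−f)/f.
D = 11 × 196 × (1−f)/f ≈ 11 × 196 × 0.66797 ≈ 1440.14 mg.

1440 mg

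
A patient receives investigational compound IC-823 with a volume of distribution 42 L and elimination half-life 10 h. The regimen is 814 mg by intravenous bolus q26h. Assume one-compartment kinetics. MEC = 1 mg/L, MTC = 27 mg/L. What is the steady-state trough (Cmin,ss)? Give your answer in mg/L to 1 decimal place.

3.8 mg/L

τ/t½ = 26/10 ≈ 2.6, so fraction remaining f = (1/2)^(26/10) ≈ 0.1649.
At steady state, accumulation factor R = 1/(1 − e^(−kτ)) ≈ 1.1975.
Each bolus raises the concentration by D/Vd = 814/42 ≈ 19.381 mg/L.
Steady-state peak Cmax,ss = C₀·R ≈ 19.381 × 1.1975 ≈ 23.209 mg/L.
One interval later, Cmin,ss = Cmax,ss·e^(−kτ) ≈ 23.209 × 0.1649 ≈ 3.827 mg/L.
Trough 3.8 mg/L vs MEC 1 mg/L: adequate.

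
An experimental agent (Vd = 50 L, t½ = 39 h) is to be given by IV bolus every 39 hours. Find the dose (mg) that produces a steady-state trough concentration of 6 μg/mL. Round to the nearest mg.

300 mg

τ/t½ = 39/39 ≈ 1, so f = (1/2)^(39/39) ≈ 0.500000.
Cmin,ss = (D/Vd)·f/(1−f), so D = Cmin,ss·Vd·(1−f)/f.
D = 6 × 50 × (1−f)/f ≈ 6 × 50 × 1.00000 ≈ 300.00 mg.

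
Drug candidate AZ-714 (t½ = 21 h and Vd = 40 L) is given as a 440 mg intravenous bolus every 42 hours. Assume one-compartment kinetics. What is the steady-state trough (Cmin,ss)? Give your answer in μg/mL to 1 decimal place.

3.7 μg/mL

τ = 42 h = 2 half-lives, so f = (1/2)^2 = 0.25.
At steady state, R = 1/(1 − 0.25) = 4/3.
Single-dose peak C₀ = D/Vd = 440/40 = 11 μg/mL.
Steady-state peak Cmax,ss = C₀·R = 11 × 4/3 ≈ 14.667 μg/mL.
Steady-state trough Cmin,ss = Cmax,ss·f ≈ 14.667 × 0.25 ≈ 3.667 μg/mL.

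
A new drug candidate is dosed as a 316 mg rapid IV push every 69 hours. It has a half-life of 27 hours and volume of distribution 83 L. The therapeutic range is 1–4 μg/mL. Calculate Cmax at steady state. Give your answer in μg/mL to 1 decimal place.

τ/t½ = 69/27 ≈ 2.5556, so fraction remaining f = (1/2)^(69/27) ≈ 0.1701.
Accumulation ratio R = 1/(1 − f) ≈ 1/0.8299 ≈ 1.2050.
Each bolus raises the concentration by D/Vd = 316/83 ≈ 3.807 μg/mL.
Steady-state peak Cmax,ss = C₀·R ≈ 3.807 × 1.2050 ≈ 4.587 μg/mL.
Peak 4.6 μg/mL vs MTC 4 μg/mL: exceeds toxic threshold.

4.6 μg/mL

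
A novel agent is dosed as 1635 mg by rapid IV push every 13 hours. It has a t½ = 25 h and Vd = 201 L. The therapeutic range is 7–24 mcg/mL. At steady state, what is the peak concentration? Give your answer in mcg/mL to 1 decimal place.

k = ln2/t½ = ln2/25 ≈ 0.027726 h⁻¹; fraction remaining f = e^(−kτ) = e^(−0.027726×13) ≈ 0.6974.
At steady state, accumulation factor R = 1/(1 − e^(−kτ)) ≈ 3.3047.
Single-dose peak C₀ = D/Vd = 1635/201 ≈ 8.134 mcg/mL.
Steady-state peak Cmax,ss = C₀·R ≈ 8.134 × 3.3047 ≈ 26.880 mcg/mL.
Peak 26.9 mcg/mL vs MTC 24 mcg/mL: exceeds toxic threshold.

26.9 mcg/mL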